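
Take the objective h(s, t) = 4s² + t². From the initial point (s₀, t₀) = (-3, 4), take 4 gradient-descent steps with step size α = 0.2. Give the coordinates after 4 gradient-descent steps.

∇h = (8s, 2t)
(s₁, t₁) = (-3, 4) − 0.2·(-24, 8) = (1.8, 2.4)
(s₂, t₂) = (1.8, 2.4) − 0.2·(14.4, 4.8) = (-1.08, 1.44)
(s₃, t₃) = (-1.08, 1.44) − 0.2·(-8.64, 2.88) = (0.648, 0.864)
(s₄, t₄) = (0.648, 0.864) − 0.2·(5.184, 1.728) = (-0.3888, 0.5184)

(-0.3888, 0.5184)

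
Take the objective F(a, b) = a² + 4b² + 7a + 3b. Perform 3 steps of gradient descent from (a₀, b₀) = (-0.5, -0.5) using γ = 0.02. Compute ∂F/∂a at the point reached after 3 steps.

5.308416

∇F = (2a + 7, 8b + 3)
(a₁, b₁) = (-0.5, -0.5) − 0.02·(6, -1) = (-0.62, -0.48)
(a₂, b₂) = (-0.62, -0.48) − 0.02·(5.76, -0.84) = (-0.7352, -0.4632)
(a₃, b₃) = (-0.7352, -0.4632) − 0.02·(5.5296, -0.7056) = (-0.845792, -0.449088)
∂F/∂a at (-0.845792, -0.449088) = 5.308416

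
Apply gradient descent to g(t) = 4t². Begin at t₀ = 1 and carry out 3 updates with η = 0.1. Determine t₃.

g′(t) = 8t
Step 1: g′(1) = 8; t₁ = 1 − 0.1·8 = 0.2
Step 2: g′(0.2) = 1.6; t₂ = 0.2 − 0.1·1.6 = 0.04
Step 3: g′(0.04) = 0.32; t₃ = 0.04 − 0.1·0.32 = 0.008

0.008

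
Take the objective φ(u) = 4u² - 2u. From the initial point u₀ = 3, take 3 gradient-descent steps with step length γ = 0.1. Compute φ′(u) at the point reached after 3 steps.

φ′(u) = 8u - 2
u₁ = 3 − 0.1·22 = 0.8
u₂ = 0.8 − 0.1·4.4 = 0.36
u₃ = 0.36 − 0.1·0.88 = 0.272
φ′(u) at (0.272) = 0.176

0.176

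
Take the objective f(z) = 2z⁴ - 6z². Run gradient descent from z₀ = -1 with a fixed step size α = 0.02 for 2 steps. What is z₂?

-1.13764608

f′(z) = 8z³ - 12z
z₁ = -1 − 0.02·4 = -1.08
z₂ = -1.08 − 0.02·2.882304 = -1.13764608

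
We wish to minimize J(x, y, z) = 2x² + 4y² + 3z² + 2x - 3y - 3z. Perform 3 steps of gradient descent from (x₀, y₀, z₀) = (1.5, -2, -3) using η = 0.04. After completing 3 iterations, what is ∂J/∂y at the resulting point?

-5.974208

∇J = (4x + 2, 8y - 3, 6z - 3)
(x₁, y₁, z₁) = (1.5, -2, -3) − 0.04·(8, -19, -21) = (1.18, -1.24, -2.16)
(x₂, y₂, z₂) = (1.18, -1.24, -2.16) − 0.04·(6.72, -12.92, -15.96) = (0.9112, -0.7232, -1.5216)
(x₃, y₃, z₃) = (0.9112, -0.7232, -1.5216) − 0.04·(5.6448, -8.7856, -12.1296) = (0.685408, -0.371776, -1.036416)
∂J/∂y at (0.685408, -0.371776, -1.036416) = -5.974208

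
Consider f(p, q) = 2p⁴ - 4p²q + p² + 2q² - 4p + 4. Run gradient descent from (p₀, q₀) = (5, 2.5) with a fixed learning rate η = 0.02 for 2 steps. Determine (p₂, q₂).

∇f = (8p³ - 8pq + 2p - 4, -4p² + 4q)
Step 1: at (5, 2.5), ∇f = (906, -90) → (5, 2.5) − 0.02·(906, -90) = (-13.12, 4.3)
Step 2: at (-13.12, 4.3), ∇f = (-17646.138624, -671.3376) → (-13.12, 4.3) − 0.02·(-17646.138624, -671.3376) = (339.80277248, 17.726752)

(339.80277248, 17.726752)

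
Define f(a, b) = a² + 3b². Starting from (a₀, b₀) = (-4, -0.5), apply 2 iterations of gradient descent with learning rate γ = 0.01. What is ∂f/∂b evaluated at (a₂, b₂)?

-2.6508

∇f = (2a, 6b)
Step 1: at (-4, -0.5), ∇f = (-8, -3) → (-4, -0.5) − 0.01·(-8, -3) = (-3.92, -0.47)
Step 2: at (-3.92, -0.47), ∇f = (-7.84, -2.82) → (-3.92, -0.47) − 0.01·(-7.84, -2.82) = (-3.8416, -0.4418)
∂f/∂b at (-3.8416, -0.4418) = -2.6508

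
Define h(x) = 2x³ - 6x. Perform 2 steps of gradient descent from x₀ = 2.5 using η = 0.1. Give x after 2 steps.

h′(x) = 6x² - 6
Step 1: h′(2.5) = 31.5; x₁ = 2.5 − 0.1·31.5 = -0.65
Step 2: h′(-0.65) = -3.465; x₂ = -0.65 − 0.1·(-3.465) = -0.3035

-0.3035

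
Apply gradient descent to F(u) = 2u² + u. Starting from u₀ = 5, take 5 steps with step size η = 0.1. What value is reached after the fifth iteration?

F′(u) = 4u + 1
Step 1: F′(5) = 21; u₁ = 5 − 0.1·21 = 2.9
Step 2: F′(2.9) = 12.6; u₂ = 2.9 − 0.1·12.6 = 1.64
Step 3: F′(1.64) = 7.56; u₃ = 1.64 − 0.1·7.56 = 0.884
Step 4: F′(0.884) = 4.536; u₄ = 0.884 − 0.1·4.536 = 0.4304
Step 5: F′(0.4304) = 2.7216; u₅ = 0.4304 − 0.1·2.7216 = 0.15824

0.15824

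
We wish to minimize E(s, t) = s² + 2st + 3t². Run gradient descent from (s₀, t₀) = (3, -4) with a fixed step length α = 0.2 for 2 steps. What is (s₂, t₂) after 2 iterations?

(2.2, -1.28)

∇E = (2s + 2t, 2s + 6t)
(s₁, t₁) = (3, -4) − 0.2·(-2, -18) = (3.4, -0.4)
(s₂, t₂) = (3.4, -0.4) − 0.2·(6, 4.4) = (2.2, -1.28)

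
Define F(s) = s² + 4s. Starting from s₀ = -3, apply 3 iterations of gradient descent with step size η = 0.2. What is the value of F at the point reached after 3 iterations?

F′(s) = 2s + 4
s₁ = -3 − 0.2·(-2) = -2.6
s₂ = -2.6 − 0.2·(-1.2) = -2.36
s₃ = -2.36 − 0.2·(-0.72) = -2.216
F(-2.216) = -3.953344

-3.953344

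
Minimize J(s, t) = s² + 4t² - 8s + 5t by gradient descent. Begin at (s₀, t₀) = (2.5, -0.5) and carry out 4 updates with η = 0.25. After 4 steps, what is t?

∇J = (2s - 8, 8t + 5)
Step 1: at (2.5, -0.5), ∇J = (-3, 1) → (2.5, -0.5) − 0.25·(-3, 1) = (3.25, -0.75)
Step 2: at (3.25, -0.75), ∇J = (-1.5, -1) → (3.25, -0.75) − 0.25·(-1.5, -1) = (3.625, -0.5)
Step 3: at (3.625, -0.5), ∇J = (-0.75, 1) → (3.625, -0.5) − 0.25·(-0.75, 1) = (3.8125, -0.75)
Step 4: at (3.8125, -0.75), ∇J = (-0.375, -1) → (3.8125, -0.75) − 0.25·(-0.375, -1) = (3.90625, -0.5)
t = -0.5

-0.5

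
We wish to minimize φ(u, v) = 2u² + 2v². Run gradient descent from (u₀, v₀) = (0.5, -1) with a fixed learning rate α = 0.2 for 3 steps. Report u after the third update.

∇φ = (4u, 4v)
Step 1: at (0.5, -1), ∇φ = (2, -4) → (0.5, -1) − 0.2·(2, -4) = (0.1, -0.2)
Step 2: at (0.1, -0.2), ∇φ = (0.4, -0.8) → (0.1, -0.2) − 0.2·(0.4, -0.8) = (0.02, -0.04)
Step 3: at (0.02, -0.04), ∇φ = (0.08, -0.16) → (0.02, -0.04) − 0.2·(0.08, -0.16) = (0.004, -0.008)
u = 0.004

0.004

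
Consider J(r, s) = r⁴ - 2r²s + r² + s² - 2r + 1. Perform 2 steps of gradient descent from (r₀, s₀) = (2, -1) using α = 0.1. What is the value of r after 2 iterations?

∇J = (4r³ - 4rs + 2r - 2, -2r² + 2s)
(r₁, s₁) = (2, -1) − 0.1·(42, -10) = (-2.2, 0)
(r₂, s₂) = (-2.2, 0) − 0.1·(-48.992, -9.68) = (2.6992, 0.968)
r = 2.6992

2.6992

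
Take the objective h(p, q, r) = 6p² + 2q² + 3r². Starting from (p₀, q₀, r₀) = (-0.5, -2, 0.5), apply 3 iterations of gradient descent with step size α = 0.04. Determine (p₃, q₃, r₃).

∇h = (12p, 4q, 6r)
Step 1: at (-0.5, -2, 0.5), ∇h = (-6, -8, 3) → (-0.5, -2, 0.5) − 0.04·(-6, -8, 3) = (-0.26, -1.68, 0.38)
Step 2: at (-0.26, -1.68, 0.38), ∇h = (-3.12, -6.72, 2.28) → (-0.26, -1.68, 0.38) − 0.04·(-3.12, -6.72, 2.28) = (-0.1352, -1.4112, 0.2888)
Step 3: at (-0.1352, -1.4112, 0.2888), ∇h = (-1.6224, -5.6448, 1.7328) → (-0.1352, -1.4112, 0.2888) − 0.04·(-1.6224, -5.6448, 1.7328) = (-0.070304, -1.185408, 0.219488)

(-0.070304, -1.185408, 0.219488)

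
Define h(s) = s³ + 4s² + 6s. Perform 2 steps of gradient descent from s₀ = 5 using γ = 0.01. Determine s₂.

2.995877

h′(s) = 3s² + 8s + 6
s₁ = 5 − 0.01·121 = 3.79
s₂ = 3.79 − 0.01·79.4123 = 2.995877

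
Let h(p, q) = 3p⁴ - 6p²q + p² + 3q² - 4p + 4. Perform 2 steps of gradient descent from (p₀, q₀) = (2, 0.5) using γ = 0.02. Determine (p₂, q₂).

(0.44999168, 0.821888)

∇h = (12p³ - 12pq + 2p - 4, -6p² + 6q)
(p₁, q₁) = (2, 0.5) − 0.02·(84, -21) = (0.32, 0.92)
(p₂, q₂) = (0.32, 0.92) − 0.02·(-6.499584, 4.9056) = (0.44999168, 0.821888)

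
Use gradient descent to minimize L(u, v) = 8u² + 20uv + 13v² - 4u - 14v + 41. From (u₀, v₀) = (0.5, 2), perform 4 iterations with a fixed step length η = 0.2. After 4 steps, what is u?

2757.3384

∇L = (16u + 20v - 4, 20u + 26v - 14)
(u₁, v₁) = (0.5, 2) − 0.2·(44, 48) = (-8.3, -7.6)
(u₂, v₂) = (-8.3, -7.6) − 0.2·(-288.8, -377.6) = (49.46, 67.92)
(u₃, v₃) = (49.46, 67.92) − 0.2·(2145.76, 2741.12) = (-379.692, -480.304)
(u₄, v₄) = (-379.692, -480.304) − 0.2·(-15685.152, -20095.744) = (2757.3384, 3538.8448)
u = 2757.3384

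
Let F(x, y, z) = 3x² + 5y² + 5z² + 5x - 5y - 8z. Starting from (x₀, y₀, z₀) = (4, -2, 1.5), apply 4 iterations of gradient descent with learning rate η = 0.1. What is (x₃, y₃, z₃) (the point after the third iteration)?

∇F = (6x + 5, 10y - 5, 10z - 8)
(x₁, y₁, z₁) = (4, -2, 1.5) − 0.1·(29, -25, 7) = (1.1, 0.5, 0.8)
(x₂, y₂, z₂) = (1.1, 0.5, 0.8) − 0.1·(11.6, 0, 0) = (-0.06, 0.5, 0.8)
(x₃, y₃, z₃) = (-0.06, 0.5, 0.8) − 0.1·(4.64, 0, 0) = (-0.524, 0.5, 0.8)

(-0.524, 0.5, 0.8)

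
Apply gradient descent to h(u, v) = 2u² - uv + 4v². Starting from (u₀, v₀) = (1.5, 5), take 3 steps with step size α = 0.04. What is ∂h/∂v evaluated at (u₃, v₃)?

12.310784

∇h = (4u - v, -u + 8v)
(u₁, v₁) = (1.5, 5) − 0.04·(1, 38.5) = (1.46, 3.46)
(u₂, v₂) = (1.46, 3.46) − 0.04·(2.38, 26.22) = (1.3648, 2.4112)
(u₃, v₃) = (1.3648, 2.4112) − 0.04·(3.048, 17.9248) = (1.24288, 1.694208)
∂h/∂v at (1.24288, 1.694208) = 12.310784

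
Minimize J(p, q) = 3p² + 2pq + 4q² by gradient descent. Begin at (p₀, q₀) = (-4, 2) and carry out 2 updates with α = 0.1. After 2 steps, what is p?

∇J = (6p + 2q, 2p + 8q)
(p₁, q₁) = (-4, 2) − 0.1·(-20, 8) = (-2, 1.2)
(p₂, q₂) = (-2, 1.2) − 0.1·(-9.6, 5.6) = (-1.04, 0.64)
p = -1.04

-1.04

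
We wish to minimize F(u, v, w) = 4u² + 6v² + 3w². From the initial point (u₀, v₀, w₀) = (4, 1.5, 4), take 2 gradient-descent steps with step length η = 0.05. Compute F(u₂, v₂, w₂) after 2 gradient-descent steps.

20.1648

∇F = (8u, 12v, 6w)
Step 1: at (4, 1.5, 4), ∇F = (32, 18, 24) → (4, 1.5, 4) − 0.05·(32, 18, 24) = (2.4, 0.6, 2.8)
Step 2: at (2.4, 0.6, 2.8), ∇F = (19.2, 7.2, 16.8) → (2.4, 0.6, 2.8) − 0.05·(19.2, 7.2, 16.8) = (1.44, 0.24, 1.96)
F(1.44, 0.24, 1.96) = 20.1648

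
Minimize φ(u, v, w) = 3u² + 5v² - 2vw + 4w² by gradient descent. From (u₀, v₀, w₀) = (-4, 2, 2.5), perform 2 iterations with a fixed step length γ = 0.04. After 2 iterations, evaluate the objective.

∇φ = (6u, 10v - 2w, -2v + 8w)
(u₁, v₁, w₁) = (-4, 2, 2.5) − 0.04·(-24, 15, 16) = (-3.04, 1.4, 1.86)
(u₂, v₂, w₂) = (-3.04, 1.4, 1.86) − 0.04·(-18.24, 10.28, 12.08) = (-2.3104, 0.9888, 1.3768)
φ(-2.3104, 0.9888, 1.3768) = 25.76202496

25.76202496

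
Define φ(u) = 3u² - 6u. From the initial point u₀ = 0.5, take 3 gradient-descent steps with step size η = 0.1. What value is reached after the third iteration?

φ′(u) = 6u - 6
Step 1: φ′(0.5) = -3; u₁ = 0.5 − 0.1·(-3) = 0.8
Step 2: φ′(0.8) = -1.2; u₂ = 0.8 − 0.1·(-1.2) = 0.92
Step 3: φ′(0.92) = -0.48; u₃ = 0.92 − 0.1·(-0.48) = 0.968

0.968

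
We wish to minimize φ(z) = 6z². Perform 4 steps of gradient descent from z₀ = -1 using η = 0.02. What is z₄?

φ′(z) = 12z
Step 1: φ′(-1) = -12; z₁ = -1 − 0.02·(-12) = -0.76
Step 2: φ′(-0.76) = -9.12; z₂ = -0.76 − 0.02·(-9.12) = -0.5776
Step 3: φ′(-0.5776) = -6.9312; z₃ = -0.5776 − 0.02·(-6.9312) = -0.438976
Step 4: φ′(-0.438976) = -5.267712; z₄ = -0.438976 − 0.02·(-5.267712) = -0.33362176

-0.33362176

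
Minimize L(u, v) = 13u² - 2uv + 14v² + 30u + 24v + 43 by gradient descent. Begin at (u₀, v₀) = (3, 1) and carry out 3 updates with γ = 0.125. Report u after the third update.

∇L = (26u - 2v + 30, -2u + 28v + 24)
(u₁, v₁) = (3, 1) − 0.125·(106, 46) = (-10.25, -4.75)
(u₂, v₂) = (-10.25, -4.75) − 0.125·(-227, -88.5) = (18.125, 6.3125)
(u₃, v₃) = (18.125, 6.3125) − 0.125·(488.625, 164.5) = (-42.953125, -14.25)
u = -42.953125

-42.953125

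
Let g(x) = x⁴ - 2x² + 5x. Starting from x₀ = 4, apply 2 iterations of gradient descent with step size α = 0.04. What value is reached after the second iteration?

g′(x) = 4x³ - 4x + 5
x₁ = 4 − 0.04·245 = -5.8
x₂ = -5.8 − 0.04·(-752.248) = 24.28992

24.28992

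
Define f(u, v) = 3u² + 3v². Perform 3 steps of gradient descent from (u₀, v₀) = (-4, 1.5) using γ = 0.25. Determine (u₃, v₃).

(0.5, -0.1875)

∇f = (6u, 6v)
Step 1: at (-4, 1.5), ∇f = (-24, 9) → (-4, 1.5) − 0.25·(-24, 9) = (2, -0.75)
Step 2: at (2, -0.75), ∇f = (12, -4.5) → (2, -0.75) − 0.25·(12, -4.5) = (-1, 0.375)
Step 3: at (-1, 0.375), ∇f = (-6, 2.25) → (-1, 0.375) − 0.25·(-6, 2.25) = (0.5, -0.1875)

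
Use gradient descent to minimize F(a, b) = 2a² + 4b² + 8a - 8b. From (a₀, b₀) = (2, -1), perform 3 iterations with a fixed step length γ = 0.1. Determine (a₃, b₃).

(-1.136, 0.984)

∇F = (4a + 8, 8b - 8)
(a₁, b₁) = (2, -1) − 0.1·(16, -16) = (0.4, 0.6)
(a₂, b₂) = (0.4, 0.6) − 0.1·(9.6, -3.2) = (-0.56, 0.92)
(a₃, b₃) = (-0.56, 0.92) − 0.1·(5.76, -0.64) = (-1.136, 0.984)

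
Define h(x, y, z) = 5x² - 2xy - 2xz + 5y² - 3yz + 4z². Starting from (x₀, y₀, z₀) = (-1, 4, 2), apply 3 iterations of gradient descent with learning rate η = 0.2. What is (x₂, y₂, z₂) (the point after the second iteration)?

∇h = (10x - 2y - 2z, -2x + 10y - 3z, -2x - 3y + 8z)
Step 1: at (-1, 4, 2), ∇h = (-22, 36, 6) → (-1, 4, 2) − 0.2·(-22, 36, 6) = (3.4, -3.2, 0.8)
Step 2: at (3.4, -3.2, 0.8), ∇h = (38.8, -41.2, 9.2) → (3.4, -3.2, 0.8) − 0.2·(38.8, -41.2, 9.2) = (-4.36, 5.04, -1.04)

(-4.36, 5.04, -1.04)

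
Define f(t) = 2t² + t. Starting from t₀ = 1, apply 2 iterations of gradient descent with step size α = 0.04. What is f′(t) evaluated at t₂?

f′(t) = 4t + 1
t₁ = 1 − 0.04·5 = 0.8
t₂ = 0.8 − 0.04·4.2 = 0.632
f′(t) at (0.632) = 3.528

3.528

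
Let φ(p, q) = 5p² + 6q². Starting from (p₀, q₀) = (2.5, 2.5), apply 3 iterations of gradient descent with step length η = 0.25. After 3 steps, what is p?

∇φ = (10p, 12q)
(p₁, q₁) = (2.5, 2.5) − 0.25·(25, 30) = (-3.75, -5)
(p₂, q₂) = (-3.75, -5) − 0.25·(-37.5, -60) = (5.625, 10)
(p₃, q₃) = (5.625, 10) − 0.25·(56.25, 120) = (-8.4375, -20)
p = -8.4375

-8.4375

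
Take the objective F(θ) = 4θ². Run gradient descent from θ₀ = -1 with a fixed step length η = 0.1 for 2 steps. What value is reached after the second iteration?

F′(θ) = 8θ
θ₁ = -1 − 0.1·(-8) = -0.2
θ₂ = -0.2 − 0.1·(-1.6) = -0.04

-0.04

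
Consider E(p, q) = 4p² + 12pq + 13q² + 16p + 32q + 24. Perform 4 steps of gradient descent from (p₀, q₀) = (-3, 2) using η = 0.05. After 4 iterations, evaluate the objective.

10.16838976

∇E = (8p + 12q + 16, 12p + 26q + 32)
(p₁, q₁) = (-3, 2) − 0.05·(16, 48) = (-3.8, -0.4)
(p₂, q₂) = (-3.8, -0.4) − 0.05·(-19.2, -24) = (-2.84, 0.8)
(p₃, q₃) = (-2.84, 0.8) − 0.05·(2.88, 18.72) = (-2.984, -0.136)
(p₄, q₄) = (-2.984, -0.136) − 0.05·(-9.504, -7.344) = (-2.5088, 0.2312)
E(-2.5088, 0.2312) = 10.16838976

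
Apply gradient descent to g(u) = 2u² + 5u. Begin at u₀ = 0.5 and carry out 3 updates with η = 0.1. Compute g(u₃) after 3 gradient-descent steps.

-2.839232

g′(u) = 4u + 5
Step 1: g′(0.5) = 7; u₁ = 0.5 − 0.1·7 = -0.2
Step 2: g′(-0.2) = 4.2; u₂ = -0.2 − 0.1·4.2 = -0.62
Step 3: g′(-0.62) = 2.52; u₃ = -0.62 − 0.1·2.52 = -0.872
g(-0.872) = -2.839232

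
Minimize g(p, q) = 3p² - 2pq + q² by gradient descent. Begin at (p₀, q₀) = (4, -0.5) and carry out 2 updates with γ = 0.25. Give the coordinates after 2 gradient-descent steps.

(2, -0.25)

∇g = (6p - 2q, -2p + 2q)
(p₁, q₁) = (4, -0.5) − 0.25·(25, -9) = (-2.25, 1.75)
(p₂, q₂) = (-2.25, 1.75) − 0.25·(-17, 8) = (2, -0.25)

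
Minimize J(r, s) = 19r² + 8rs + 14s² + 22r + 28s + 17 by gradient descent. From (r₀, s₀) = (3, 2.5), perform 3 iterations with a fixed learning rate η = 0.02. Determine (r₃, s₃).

∇J = (38r + 8s + 22, 8r + 28s + 28)
Step 1: at (3, 2.5), ∇J = (156, 122) → (3, 2.5) − 0.02·(156, 122) = (-0.12, 0.06)
Step 2: at (-0.12, 0.06), ∇J = (17.92, 28.72) → (-0.12, 0.06) − 0.02·(17.92, 28.72) = (-0.4784, -0.5144)
Step 3: at (-0.4784, -0.5144), ∇J = (-0.2944, 9.7696) → (-0.4784, -0.5144) − 0.02·(-0.2944, 9.7696) = (-0.472512, -0.709792)

(-0.472512, -0.709792)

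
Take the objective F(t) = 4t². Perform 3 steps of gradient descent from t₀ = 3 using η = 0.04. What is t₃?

0.943296

F′(t) = 8t
Step 1: F′(3) = 24; t₁ = 3 − 0.04·24 = 2.04
Step 2: F′(2.04) = 16.32; t₂ = 2.04 − 0.04·16.32 = 1.3872
Step 3: F′(1.3872) = 11.0976; t₃ = 1.3872 − 0.04·11.0976 = 0.943296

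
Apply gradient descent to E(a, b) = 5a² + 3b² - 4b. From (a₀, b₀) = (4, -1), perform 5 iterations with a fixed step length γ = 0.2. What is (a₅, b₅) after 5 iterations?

∇E = (10a, 6b - 4)
Step 1: at (4, -1), ∇E = (40, -10) → (4, -1) − 0.2·(40, -10) = (-4, 1)
Step 2: at (-4, 1), ∇E = (-40, 2) → (-4, 1) − 0.2·(-40, 2) = (4, 0.6)
Step 3: at (4, 0.6), ∇E = (40, -0.4) → (4, 0.6) − 0.2·(40, -0.4) = (-4, 0.68)
Step 4: at (-4, 0.68), ∇E = (-40, 0.08) → (-4, 0.68) − 0.2·(-40, 0.08) = (4, 0.664)
Step 5: at (4, 0.664), ∇E = (40, -0.016) → (4, 0.664) − 0.2·(40, -0.016) = (-4, 0.6672)

(-4, 0.6672)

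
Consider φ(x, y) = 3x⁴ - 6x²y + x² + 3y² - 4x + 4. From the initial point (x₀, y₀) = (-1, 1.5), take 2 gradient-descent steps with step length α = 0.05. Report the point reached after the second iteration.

∇φ = (12x³ - 12xy + 2x - 4, -6x² + 6y)
(x₁, y₁) = (-1, 1.5) − 0.05·(0, 3) = (-1, 1.35)
(x₂, y₂) = (-1, 1.35) − 0.05·(-1.8, 2.1) = (-0.91, 1.245)

(-0.91, 1.245)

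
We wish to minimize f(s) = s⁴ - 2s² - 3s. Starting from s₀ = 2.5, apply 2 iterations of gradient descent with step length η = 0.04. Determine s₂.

0.70070272

f′(s) = 4s³ - 4s - 3
Step 1: f′(2.5) = 49.5; s₁ = 2.5 − 0.04·49.5 = 0.52
Step 2: f′(0.52) = -4.517568; s₂ = 0.52 − 0.04·(-4.517568) = 0.70070272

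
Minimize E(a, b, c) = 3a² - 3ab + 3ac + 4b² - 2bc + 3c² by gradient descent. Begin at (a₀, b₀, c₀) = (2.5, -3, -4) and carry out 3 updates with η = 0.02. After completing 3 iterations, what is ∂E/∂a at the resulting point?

6.809376

∇E = (6a - 3b + 3c, -3a + 8b - 2c, 3a - 2b + 6c)
(a₁, b₁, c₁) = (2.5, -3, -4) − 0.02·(12, -23.5, -10.5) = (2.26, -2.53, -3.79)
(a₂, b₂, c₂) = (2.26, -2.53, -3.79) − 0.02·(9.78, -19.44, -10.9) = (2.0644, -2.1412, -3.572)
(a₃, b₃, c₃) = (2.0644, -2.1412, -3.572) − 0.02·(8.094, -16.1788, -10.9564) = (1.90252, -1.817624, -3.352872)
∂E/∂a at (1.90252, -1.817624, -3.352872) = 6.809376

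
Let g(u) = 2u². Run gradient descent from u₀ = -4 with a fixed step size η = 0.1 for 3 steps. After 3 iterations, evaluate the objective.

1.492992

g′(u) = 4u
u₁ = -4 − 0.1·(-16) = -2.4
u₂ = -2.4 − 0.1·(-9.6) = -1.44
u₃ = -1.44 − 0.1·(-5.76) = -0.864
g(-0.864) = 1.492992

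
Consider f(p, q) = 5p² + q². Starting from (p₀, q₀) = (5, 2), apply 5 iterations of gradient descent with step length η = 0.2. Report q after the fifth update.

0.15552

∇f = (10p, 2q)
(p₁, q₁) = (5, 2) − 0.2·(50, 4) = (-5, 1.2)
(p₂, q₂) = (-5, 1.2) − 0.2·(-50, 2.4) = (5, 0.72)
(p₃, q₃) = (5, 0.72) − 0.2·(50, 1.44) = (-5, 0.432)
(p₄, q₄) = (-5, 0.432) − 0.2·(-50, 0.864) = (5, 0.2592)
(p₅, q₅) = (5, 0.2592) − 0.2·(50, 0.5184) = (-5, 0.15552)
q = 0.15552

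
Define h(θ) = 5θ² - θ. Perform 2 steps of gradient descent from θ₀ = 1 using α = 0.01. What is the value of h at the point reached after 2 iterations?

2.607205

h′(θ) = 10θ - 1
Step 1: h′(1) = 9; θ₁ = 1 − 0.01·9 = 0.91
Step 2: h′(0.91) = 8.1; θ₂ = 0.91 − 0.01·8.1 = 0.829
h(0.829) = 2.607205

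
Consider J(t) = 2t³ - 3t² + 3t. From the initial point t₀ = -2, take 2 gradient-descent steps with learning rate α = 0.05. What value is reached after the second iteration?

-9.96575

J′(t) = 6t² - 6t + 3
Step 1: J′(-2) = 39; t₁ = -2 − 0.05·39 = -3.95
Step 2: J′(-3.95) = 120.315; t₂ = -3.95 − 0.05·120.315 = -9.96575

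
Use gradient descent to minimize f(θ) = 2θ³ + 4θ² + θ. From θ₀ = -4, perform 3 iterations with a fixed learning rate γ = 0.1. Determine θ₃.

f′(θ) = 6θ² + 8θ + 1
Step 1: f′(-4) = 65; θ₁ = -4 − 0.1·65 = -10.5
Step 2: f′(-10.5) = 578.5; θ₂ = -10.5 − 0.1·578.5 = -68.35
Step 3: f′(-68.35) = 27484.535; θ₃ = -68.35 − 0.1·27484.535 = -2816.8035

-2816.8035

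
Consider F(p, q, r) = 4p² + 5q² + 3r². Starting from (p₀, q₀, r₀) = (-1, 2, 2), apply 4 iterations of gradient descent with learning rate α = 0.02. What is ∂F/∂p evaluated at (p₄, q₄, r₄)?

-3.98297088

∇F = (8p, 10q, 6r)
(p₁, q₁, r₁) = (-1, 2, 2) − 0.02·(-8, 20, 12) = (-0.84, 1.6, 1.76)
(p₂, q₂, r₂) = (-0.84, 1.6, 1.76) − 0.02·(-6.72, 16, 10.56) = (-0.7056, 1.28, 1.5488)
(p₃, q₃, r₃) = (-0.7056, 1.28, 1.5488) − 0.02·(-5.6448, 12.8, 9.2928) = (-0.592704, 1.024, 1.362944)
(p₄, q₄, r₄) = (-0.592704, 1.024, 1.362944) − 0.02·(-4.741632, 10.24, 8.177664) = (-0.49787136, 0.8192, 1.19939072)
∂F/∂p at (-0.49787136, 0.8192, 1.19939072) = -3.98297088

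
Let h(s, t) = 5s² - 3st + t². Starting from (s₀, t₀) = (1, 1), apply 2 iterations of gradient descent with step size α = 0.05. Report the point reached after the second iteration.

∇h = (10s - 3t, -3s + 2t)
(s₁, t₁) = (1, 1) − 0.05·(7, -1) = (0.65, 1.05)
(s₂, t₂) = (0.65, 1.05) − 0.05·(3.35, 0.15) = (0.4825, 1.0425)

(0.4825, 1.0425)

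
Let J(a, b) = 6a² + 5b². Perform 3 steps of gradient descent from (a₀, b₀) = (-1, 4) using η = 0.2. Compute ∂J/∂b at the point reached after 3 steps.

∇J = (12a, 10b)
Step 1: at (-1, 4), ∇J = (-12, 40) → (-1, 4) − 0.2·(-12, 40) = (1.4, -4)
Step 2: at (1.4, -4), ∇J = (16.8, -40) → (1.4, -4) − 0.2·(16.8, -40) = (-1.96, 4)
Step 3: at (-1.96, 4), ∇J = (-23.52, 40) → (-1.96, 4) − 0.2·(-23.52, 40) = (2.744, -4)
∂J/∂b at (2.744, -4) = -40

-40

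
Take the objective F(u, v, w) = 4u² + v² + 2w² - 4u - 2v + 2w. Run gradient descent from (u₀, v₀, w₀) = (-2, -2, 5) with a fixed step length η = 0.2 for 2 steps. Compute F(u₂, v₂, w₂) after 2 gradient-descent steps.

∇F = (8u - 4, 2v - 2, 4w + 2)
Step 1: at (-2, -2, 5), ∇F = (-20, -6, 22) → (-2, -2, 5) − 0.2·(-20, -6, 22) = (2, -0.8, 0.6)
Step 2: at (2, -0.8, 0.6), ∇F = (12, -3.6, 4.4) → (2, -0.8, 0.6) − 0.2·(12, -3.6, 4.4) = (-0.4, -0.08, -0.28)
F(-0.4, -0.08, -0.28) = 2.0032

2.0032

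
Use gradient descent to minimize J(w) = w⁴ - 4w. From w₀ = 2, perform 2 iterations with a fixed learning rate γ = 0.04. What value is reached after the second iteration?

0.93096448

J′(w) = 4w³ - 4
Step 1: J′(2) = 28; w₁ = 2 − 0.04·28 = 0.88
Step 2: J′(0.88) = -1.274112; w₂ = 0.88 − 0.04·(-1.274112) = 0.93096448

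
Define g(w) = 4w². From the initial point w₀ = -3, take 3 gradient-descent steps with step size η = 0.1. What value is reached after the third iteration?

-0.024

g′(w) = 8w
Step 1: g′(-3) = -24; w₁ = -3 − 0.1·(-24) = -0.6
Step 2: g′(-0.6) = -4.8; w₂ = -0.6 − 0.1·(-4.8) = -0.12
Step 3: g′(-0.12) = -0.96; w₃ = -0.12 − 0.1·(-0.96) = -0.024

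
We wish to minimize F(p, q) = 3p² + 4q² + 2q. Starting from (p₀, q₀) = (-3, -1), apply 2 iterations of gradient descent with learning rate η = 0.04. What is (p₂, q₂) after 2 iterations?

(-1.7328, -0.5968)

∇F = (6p, 8q + 2)
(p₁, q₁) = (-3, -1) − 0.04·(-18, -6) = (-2.28, -0.76)
(p₂, q₂) = (-2.28, -0.76) − 0.04·(-13.68, -4.08) = (-1.7328, -0.5968)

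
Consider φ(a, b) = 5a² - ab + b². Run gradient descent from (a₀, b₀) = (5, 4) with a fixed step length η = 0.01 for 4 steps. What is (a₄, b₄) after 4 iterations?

∇φ = (10a - b, -a + 2b)
Step 1: at (5, 4), ∇φ = (46, 3) → (5, 4) − 0.01·(46, 3) = (4.54, 3.97)
Step 2: at (4.54, 3.97), ∇φ = (41.43, 3.4) → (4.54, 3.97) − 0.01·(41.43, 3.4) = (4.1257, 3.936)
Step 3: at (4.1257, 3.936), ∇φ = (37.321, 3.7463) → (4.1257, 3.936) − 0.01·(37.321, 3.7463) = (3.75249, 3.898537)
Step 4: at (3.75249, 3.898537), ∇φ = (33.626363, 4.044584) → (3.75249, 3.898537) − 0.01·(33.626363, 4.044584) = (3.41622637, 3.85809116)

(3.41622637, 3.85809116)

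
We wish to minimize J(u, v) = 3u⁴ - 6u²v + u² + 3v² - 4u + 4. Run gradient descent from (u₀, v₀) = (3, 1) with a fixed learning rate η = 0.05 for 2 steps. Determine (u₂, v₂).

∇J = (12u³ - 12uv + 2u - 4, -6u² + 6v)
Step 1: at (3, 1), ∇J = (290, -48) → (3, 1) − 0.05·(290, -48) = (-11.5, 3.4)
Step 2: at (-11.5, 3.4), ∇J = (-17808.3, -773.1) → (-11.5, 3.4) − 0.05·(-17808.3, -773.1) = (878.915, 42.055)

(878.915, 42.055)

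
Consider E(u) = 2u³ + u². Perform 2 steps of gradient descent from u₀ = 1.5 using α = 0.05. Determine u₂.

E′(u) = 6u² + 2u
u₁ = 1.5 − 0.05·16.5 = 0.675
u₂ = 0.675 − 0.05·4.08375 = 0.4708125

0.4708125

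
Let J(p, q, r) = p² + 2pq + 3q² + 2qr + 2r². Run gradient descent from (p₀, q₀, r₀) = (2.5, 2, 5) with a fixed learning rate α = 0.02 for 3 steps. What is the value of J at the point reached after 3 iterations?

∇J = (2p + 2q, 2p + 6q + 2r, 2q + 4r)
Step 1: at (2.5, 2, 5), ∇J = (9, 27, 24) → (2.5, 2, 5) − 0.02·(9, 27, 24) = (2.32, 1.46, 4.52)
Step 2: at (2.32, 1.46, 4.52), ∇J = (7.56, 22.44, 21) → (2.32, 1.46, 4.52) − 0.02·(7.56, 22.44, 21) = (2.1688, 1.0112, 4.1)
Step 3: at (2.1688, 1.0112, 4.1), ∇J = (6.36, 18.6048, 18.4224) → (2.1688, 1.0112, 4.1) − 0.02·(6.36, 18.6048, 18.4224) = (2.0416, 0.639104, 3.731552)
J(2.0416, 0.639104, 3.731552) = 40.621742057472

40.621742057472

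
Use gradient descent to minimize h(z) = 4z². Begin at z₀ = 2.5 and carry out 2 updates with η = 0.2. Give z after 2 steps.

0.9

h′(z) = 8z
Step 1: h′(2.5) = 20; z₁ = 2.5 − 0.2·20 = -1.5
Step 2: h′(-1.5) = -12; z₂ = -1.5 − 0.2·(-12) = 0.9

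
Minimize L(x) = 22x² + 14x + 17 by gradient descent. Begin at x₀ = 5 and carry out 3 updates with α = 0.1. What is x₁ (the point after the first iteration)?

-18.4

L′(x) = 44x + 14
Step 1: L′(5) = 234; x₁ = 5 − 0.1·234 = -18.4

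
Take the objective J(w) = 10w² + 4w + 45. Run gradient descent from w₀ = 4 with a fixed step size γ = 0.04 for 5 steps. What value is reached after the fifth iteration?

-0.198656

J′(w) = 20w + 4
w₁ = 4 − 0.04·84 = 0.64
w₂ = 0.64 − 0.04·16.8 = -0.032
w₃ = -0.032 − 0.04·3.36 = -0.1664
w₄ = -0.1664 − 0.04·0.672 = -0.19328
w₅ = -0.19328 − 0.04·0.1344 = -0.198656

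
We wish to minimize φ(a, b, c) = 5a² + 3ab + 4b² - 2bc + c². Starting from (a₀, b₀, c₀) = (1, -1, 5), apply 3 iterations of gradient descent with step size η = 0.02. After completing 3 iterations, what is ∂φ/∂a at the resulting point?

5.391128

∇φ = (10a + 3b, 3a + 8b - 2c, -2b + 2c)
Step 1: at (1, -1, 5), ∇φ = (7, -15, 12) → (1, -1, 5) − 0.02·(7, -15, 12) = (0.86, -0.7, 4.76)
Step 2: at (0.86, -0.7, 4.76), ∇φ = (6.5, -12.54, 10.92) → (0.86, -0.7, 4.76) − 0.02·(6.5, -12.54, 10.92) = (0.73, -0.4492, 4.5416)
Step 3: at (0.73, -0.4492, 4.5416), ∇φ = (5.9524, -10.4868, 9.9816) → (0.73, -0.4492, 4.5416) − 0.02·(5.9524, -10.4868, 9.9816) = (0.610952, -0.239464, 4.341968)
∂φ/∂a at (0.610952, -0.239464, 4.341968) = 5.391128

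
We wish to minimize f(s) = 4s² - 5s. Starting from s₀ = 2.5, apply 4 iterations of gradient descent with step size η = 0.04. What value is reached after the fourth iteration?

1.0259008

f′(s) = 8s - 5
s₁ = 2.5 − 0.04·15 = 1.9
s₂ = 1.9 − 0.04·10.2 = 1.492
s₃ = 1.492 − 0.04·6.936 = 1.21456
s₄ = 1.21456 − 0.04·4.71648 = 1.0259008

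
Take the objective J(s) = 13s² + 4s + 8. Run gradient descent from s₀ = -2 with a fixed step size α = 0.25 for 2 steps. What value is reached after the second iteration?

-56

J′(s) = 26s + 4
Step 1: J′(-2) = -48; s₁ = -2 − 0.25·(-48) = 10
Step 2: J′(10) = 264; s₂ = 10 − 0.25·264 = -56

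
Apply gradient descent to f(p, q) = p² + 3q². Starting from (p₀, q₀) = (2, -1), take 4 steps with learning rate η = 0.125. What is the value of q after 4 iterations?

-0.00390625

∇f = (2p, 6q)
Step 1: at (2, -1), ∇f = (4, -6) → (2, -1) − 0.125·(4, -6) = (1.5, -0.25)
Step 2: at (1.5, -0.25), ∇f = (3, -1.5) → (1.5, -0.25) − 0.125·(3, -1.5) = (1.125, -0.0625)
Step 3: at (1.125, -0.0625), ∇f = (2.25, -0.375) → (1.125, -0.0625) − 0.125·(2.25, -0.375) = (0.84375, -0.015625)
Step 4: at (0.84375, -0.015625), ∇f = (1.6875, -0.09375) → (0.84375, -0.015625) − 0.125·(1.6875, -0.09375) = (0.6328125, -0.00390625)
q = -0.00390625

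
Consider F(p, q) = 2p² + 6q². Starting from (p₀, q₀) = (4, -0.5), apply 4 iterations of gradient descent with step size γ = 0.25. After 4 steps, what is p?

∇F = (4p, 12q)
Step 1: at (4, -0.5), ∇F = (16, -6) → (4, -0.5) − 0.25·(16, -6) = (0, 1)
Step 2: at (0, 1), ∇F = (0, 12) → (0, 1) − 0.25·(0, 12) = (0, -2)
Step 3: at (0, -2), ∇F = (0, -24) → (0, -2) − 0.25·(0, -24) = (0, 4)
Step 4: at (0, 4), ∇F = (0, 48) → (0, 4) − 0.25·(0, 48) = (0, -8)
p = 0

0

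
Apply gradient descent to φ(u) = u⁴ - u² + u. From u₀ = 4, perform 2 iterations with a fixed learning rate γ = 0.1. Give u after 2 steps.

3626.5516

φ′(u) = 4u³ - 2u + 1
u₁ = 4 − 0.1·249 = -20.9
u₂ = -20.9 − 0.1·(-36474.516) = 3626.5516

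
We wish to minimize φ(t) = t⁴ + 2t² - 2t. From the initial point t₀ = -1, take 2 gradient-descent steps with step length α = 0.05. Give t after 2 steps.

-0.275

φ′(t) = 4t³ + 4t - 2
t₁ = -1 − 0.05·(-10) = -0.5
t₂ = -0.5 − 0.05·(-4.5) = -0.275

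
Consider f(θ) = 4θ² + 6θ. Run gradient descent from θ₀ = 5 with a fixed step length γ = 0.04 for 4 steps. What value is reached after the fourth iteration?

f′(θ) = 8θ + 6
Step 1: f′(5) = 46; θ₁ = 5 − 0.04·46 = 3.16
Step 2: f′(3.16) = 31.28; θ₂ = 3.16 − 0.04·31.28 = 1.9088
Step 3: f′(1.9088) = 21.2704; θ₃ = 1.9088 − 0.04·21.2704 = 1.057984
Step 4: f′(1.057984) = 14.463872; θ₄ = 1.057984 − 0.04·14.463872 = 0.47942912

0.47942912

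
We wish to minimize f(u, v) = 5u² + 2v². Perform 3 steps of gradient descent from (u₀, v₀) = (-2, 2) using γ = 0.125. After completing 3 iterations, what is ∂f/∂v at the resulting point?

1

∇f = (10u, 4v)
(u₁, v₁) = (-2, 2) − 0.125·(-20, 8) = (0.5, 1)
(u₂, v₂) = (0.5, 1) − 0.125·(5, 4) = (-0.125, 0.5)
(u₃, v₃) = (-0.125, 0.5) − 0.125·(-1.25, 2) = (0.03125, 0.25)
∂f/∂v at (0.03125, 0.25) = 1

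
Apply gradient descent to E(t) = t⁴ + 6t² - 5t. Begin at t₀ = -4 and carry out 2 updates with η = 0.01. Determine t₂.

E′(t) = 4t³ + 12t - 5
Step 1: E′(-4) = -309; t₁ = -4 − 0.01·(-309) = -0.91
Step 2: E′(-0.91) = -18.934284; t₂ = -0.91 − 0.01·(-18.934284) = -0.72065716

-0.72065716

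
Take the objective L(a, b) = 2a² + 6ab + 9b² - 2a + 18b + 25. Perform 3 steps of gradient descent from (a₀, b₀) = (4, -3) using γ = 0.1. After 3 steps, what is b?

∇L = (4a + 6b - 2, 6a + 18b + 18)
(a₁, b₁) = (4, -3) − 0.1·(-4, -12) = (4.4, -1.8)
(a₂, b₂) = (4.4, -1.8) − 0.1·(4.8, 12) = (3.92, -3)
(a₃, b₃) = (3.92, -3) − 0.1·(-4.32, -12.48) = (4.352, -1.752)
b = -1.752

-1.752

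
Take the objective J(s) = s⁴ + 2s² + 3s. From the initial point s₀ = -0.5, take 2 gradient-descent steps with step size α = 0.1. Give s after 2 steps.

J′(s) = 4s³ + 4s + 3
s₁ = -0.5 − 0.1·0.5 = -0.55
s₂ = -0.55 − 0.1·0.1345 = -0.56345

-0.56345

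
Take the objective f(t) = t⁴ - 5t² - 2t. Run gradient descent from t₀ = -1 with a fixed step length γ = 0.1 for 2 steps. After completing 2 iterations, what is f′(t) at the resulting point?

f′(t) = 4t³ - 10t - 2
t₁ = -1 − 0.1·4 = -1.4
t₂ = -1.4 − 0.1·1.024 = -1.5024
f′(t) at (-1.5024) = -0.540903735296

-0.540903735296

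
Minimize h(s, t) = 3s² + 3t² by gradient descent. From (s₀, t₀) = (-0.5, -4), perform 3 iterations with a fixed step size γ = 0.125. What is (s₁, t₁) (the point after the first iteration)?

∇h = (6s, 6t)
Step 1: at (-0.5, -4), ∇h = (-3, -24) → (-0.5, -4) − 0.125·(-3, -24) = (-0.125, -1)

(-0.125, -1)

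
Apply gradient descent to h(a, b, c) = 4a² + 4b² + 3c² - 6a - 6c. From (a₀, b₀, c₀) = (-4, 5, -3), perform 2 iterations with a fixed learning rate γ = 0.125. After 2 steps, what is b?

0

∇h = (8a - 6, 8b, 6c - 6)
Step 1: at (-4, 5, -3), ∇h = (-38, 40, -24) → (-4, 5, -3) − 0.125·(-38, 40, -24) = (0.75, 0, 0)
Step 2: at (0.75, 0, 0), ∇h = (0, 0, -6) → (0.75, 0, 0) − 0.125·(0, 0, -6) = (0.75, 0, 0.75)
b = 0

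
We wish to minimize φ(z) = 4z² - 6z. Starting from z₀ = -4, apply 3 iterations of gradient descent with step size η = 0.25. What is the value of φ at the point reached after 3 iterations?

φ′(z) = 8z - 6
Step 1: φ′(-4) = -38; z₁ = -4 − 0.25·(-38) = 5.5
Step 2: φ′(5.5) = 38; z₂ = 5.5 − 0.25·38 = -4
Step 3: φ′(-4) = -38; z₃ = -4 − 0.25·(-38) = 5.5
φ(5.5) = 88

88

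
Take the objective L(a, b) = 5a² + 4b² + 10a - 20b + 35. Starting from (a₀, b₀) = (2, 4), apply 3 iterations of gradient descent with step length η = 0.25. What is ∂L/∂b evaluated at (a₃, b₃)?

-12

∇L = (10a + 10, 8b - 20)
Step 1: at (2, 4), ∇L = (30, 12) → (2, 4) − 0.25·(30, 12) = (-5.5, 1)
Step 2: at (-5.5, 1), ∇L = (-45, -12) → (-5.5, 1) − 0.25·(-45, -12) = (5.75, 4)
Step 3: at (5.75, 4), ∇L = (67.5, 12) → (5.75, 4) − 0.25·(67.5, 12) = (-11.125, 1)
∂L/∂b at (-11.125, 1) = -12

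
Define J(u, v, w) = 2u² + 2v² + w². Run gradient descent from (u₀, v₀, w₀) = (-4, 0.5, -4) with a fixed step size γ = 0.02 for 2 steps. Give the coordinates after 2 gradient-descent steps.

(-3.3856, 0.4232, -3.6864)

∇J = (4u, 4v, 2w)
(u₁, v₁, w₁) = (-4, 0.5, -4) − 0.02·(-16, 2, -8) = (-3.68, 0.46, -3.84)
(u₂, v₂, w₂) = (-3.68, 0.46, -3.84) − 0.02·(-14.72, 1.84, -7.68) = (-3.3856, 0.4232, -3.6864)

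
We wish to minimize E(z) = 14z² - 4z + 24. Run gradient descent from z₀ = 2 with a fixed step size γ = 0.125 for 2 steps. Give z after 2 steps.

11.75

E′(z) = 28z - 4
Step 1: E′(2) = 52; z₁ = 2 − 0.125·52 = -4.5
Step 2: E′(-4.5) = -130; z₂ = -4.5 − 0.125·(-130) = 11.75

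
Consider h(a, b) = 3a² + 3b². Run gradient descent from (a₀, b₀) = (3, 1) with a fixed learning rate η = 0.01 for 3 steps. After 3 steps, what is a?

∇h = (6a, 6b)
Step 1: at (3, 1), ∇h = (18, 6) → (3, 1) − 0.01·(18, 6) = (2.82, 0.94)
Step 2: at (2.82, 0.94), ∇h = (16.92, 5.64) → (2.82, 0.94) − 0.01·(16.92, 5.64) = (2.6508, 0.8836)
Step 3: at (2.6508, 0.8836), ∇h = (15.9048, 5.3016) → (2.6508, 0.8836) − 0.01·(15.9048, 5.3016) = (2.491752, 0.830584)
a = 2.491752

2.491752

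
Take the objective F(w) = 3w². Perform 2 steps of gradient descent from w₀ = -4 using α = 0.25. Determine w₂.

F′(w) = 6w
Step 1: F′(-4) = -24; w₁ = -4 − 0.25·(-24) = 2
Step 2: F′(2) = 12; w₂ = 2 − 0.25·12 = -1

-1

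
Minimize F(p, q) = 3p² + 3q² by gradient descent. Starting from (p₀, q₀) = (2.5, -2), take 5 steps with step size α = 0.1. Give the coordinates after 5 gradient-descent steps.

(0.0256, -0.02048)

∇F = (6p, 6q)
Step 1: at (2.5, -2), ∇F = (15, -12) → (2.5, -2) − 0.1·(15, -12) = (1, -0.8)
Step 2: at (1, -0.8), ∇F = (6, -4.8) → (1, -0.8) − 0.1·(6, -4.8) = (0.4, -0.32)
Step 3: at (0.4, -0.32), ∇F = (2.4, -1.92) → (0.4, -0.32) − 0.1·(2.4, -1.92) = (0.16, -0.128)
Step 4: at (0.16, -0.128), ∇F = (0.96, -0.768) → (0.16, -0.128) − 0.1·(0.96, -0.768) = (0.064, -0.0512)
Step 5: at (0.064, -0.0512), ∇F = (0.384, -0.3072) → (0.064, -0.0512) − 0.1·(0.384, -0.3072) = (0.0256, -0.02048)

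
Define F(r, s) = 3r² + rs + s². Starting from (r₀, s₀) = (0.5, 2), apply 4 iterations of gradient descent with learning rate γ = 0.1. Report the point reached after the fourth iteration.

(-0.17515, 0.8246)

∇F = (6r + s, r + 2s)
Step 1: at (0.5, 2), ∇F = (5, 4.5) → (0.5, 2) − 0.1·(5, 4.5) = (0, 1.55)
Step 2: at (0, 1.55), ∇F = (1.55, 3.1) → (0, 1.55) − 0.1·(1.55, 3.1) = (-0.155, 1.24)
Step 3: at (-0.155, 1.24), ∇F = (0.31, 2.325) → (-0.155, 1.24) − 0.1·(0.31, 2.325) = (-0.186, 1.0075)
Step 4: at (-0.186, 1.0075), ∇F = (-0.1085, 1.829) → (-0.186, 1.0075) − 0.1·(-0.1085, 1.829) = (-0.17515, 0.8246)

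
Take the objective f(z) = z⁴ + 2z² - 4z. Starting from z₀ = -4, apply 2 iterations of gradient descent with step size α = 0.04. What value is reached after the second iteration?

-49.75258624

f′(z) = 4z³ + 4z - 4
z₁ = -4 − 0.04·(-276) = 7.04
z₂ = 7.04 − 0.04·1419.814656 = -49.75258624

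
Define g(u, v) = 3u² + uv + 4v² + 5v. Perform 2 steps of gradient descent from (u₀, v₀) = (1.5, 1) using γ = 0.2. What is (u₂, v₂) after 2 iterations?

(0.48, 0.24)

∇g = (6u + v, u + 8v + 5)
Step 1: at (1.5, 1), ∇g = (10, 14.5) → (1.5, 1) − 0.2·(10, 14.5) = (-0.5, -1.9)
Step 2: at (-0.5, -1.9), ∇g = (-4.9, -10.7) → (-0.5, -1.9) − 0.2·(-4.9, -10.7) = (0.48, 0.24)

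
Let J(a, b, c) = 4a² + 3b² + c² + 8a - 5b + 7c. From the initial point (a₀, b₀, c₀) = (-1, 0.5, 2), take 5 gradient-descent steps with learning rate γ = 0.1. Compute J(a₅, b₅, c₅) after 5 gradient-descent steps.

∇J = (8a + 8, 6b - 5, 2c + 7)
(a₁, b₁, c₁) = (-1, 0.5, 2) − 0.1·(0, -2, 11) = (-1, 0.7, 0.9)
(a₂, b₂, c₂) = (-1, 0.7, 0.9) − 0.1·(0, -0.8, 8.8) = (-1, 0.78, 0.02)
(a₃, b₃, c₃) = (-1, 0.78, 0.02) − 0.1·(0, -0.32, 7.04) = (-1, 0.812, -0.684)
(a₄, b₄, c₄) = (-1, 0.812, -0.684) − 0.1·(0, -0.128, 5.632) = (-1, 0.8248, -1.2472)
(a₅, b₅, c₅) = (-1, 0.8248, -1.2472) − 0.1·(0, -0.0512, 4.5056) = (-1, 0.82992, -1.69776)
J(-1, 0.82992, -1.69776) = -15.0852293632

-15.0852293632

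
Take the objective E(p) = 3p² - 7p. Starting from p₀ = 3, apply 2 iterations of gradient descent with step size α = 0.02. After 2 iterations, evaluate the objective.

E′(p) = 6p - 7
p₁ = 3 − 0.02·11 = 2.78
p₂ = 2.78 − 0.02·9.68 = 2.5864
E(2.5864) = 1.96359488

1.96359488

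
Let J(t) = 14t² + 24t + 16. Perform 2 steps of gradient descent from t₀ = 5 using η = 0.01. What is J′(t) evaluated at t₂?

J′(t) = 28t + 24
Step 1: J′(5) = 164; t₁ = 5 − 0.01·164 = 3.36
Step 2: J′(3.36) = 118.08; t₂ = 3.36 − 0.01·118.08 = 2.1792
J′(t) at (2.1792) = 85.0176

85.0176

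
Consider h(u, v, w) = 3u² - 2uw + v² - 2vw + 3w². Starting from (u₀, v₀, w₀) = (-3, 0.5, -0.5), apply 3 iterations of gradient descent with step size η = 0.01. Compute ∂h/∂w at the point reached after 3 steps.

0.874808

∇h = (6u - 2w, 2v - 2w, -2u - 2v + 6w)
(u₁, v₁, w₁) = (-3, 0.5, -0.5) − 0.01·(-17, 2, 2) = (-2.83, 0.48, -0.52)
(u₂, v₂, w₂) = (-2.83, 0.48, -0.52) − 0.01·(-15.94, 2, 1.58) = (-2.6706, 0.46, -0.5358)
(u₃, v₃, w₃) = (-2.6706, 0.46, -0.5358) − 0.01·(-14.952, 1.9916, 1.2064) = (-2.52108, 0.440084, -0.547864)
∂h/∂w at (-2.52108, 0.440084, -0.547864) = 0.874808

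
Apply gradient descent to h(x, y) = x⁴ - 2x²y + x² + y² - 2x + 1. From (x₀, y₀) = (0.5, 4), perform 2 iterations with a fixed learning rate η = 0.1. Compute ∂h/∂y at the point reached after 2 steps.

-2.482971445

∇h = (4x³ - 4xy + 2x - 2, -2x² + 2y)
(x₁, y₁) = (0.5, 4) − 0.1·(-8.5, 7.5) = (1.35, 3.25)
(x₂, y₂) = (1.35, 3.25) − 0.1·(-7.0085, 2.855) = (2.05085, 2.9645)
∂h/∂y at (2.05085, 2.9645) = -2.482971445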